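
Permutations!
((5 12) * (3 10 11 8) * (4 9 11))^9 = (3 9)(4 8)(5 12)(10 11)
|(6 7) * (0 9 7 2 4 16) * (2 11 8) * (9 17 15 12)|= |(0 17 15 12 9 7 6 11 8 2 4 16)|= 12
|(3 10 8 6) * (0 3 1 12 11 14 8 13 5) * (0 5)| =|(0 3 10 13)(1 12 11 14 8 6)| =12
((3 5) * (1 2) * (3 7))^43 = (1 2)(3 5 7)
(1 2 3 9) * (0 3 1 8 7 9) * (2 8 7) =(0 3)(1 8 2)(7 9) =[3, 8, 1, 0, 4, 5, 6, 9, 2, 7]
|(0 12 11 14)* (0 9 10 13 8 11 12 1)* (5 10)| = |(0 1)(5 10 13 8 11 14 9)| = 14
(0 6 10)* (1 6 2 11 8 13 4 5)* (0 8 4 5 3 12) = (0 2 11 4 3 12)(1 6 10 8 13 5) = [2, 6, 11, 12, 3, 1, 10, 7, 13, 9, 8, 4, 0, 5]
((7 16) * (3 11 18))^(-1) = (3 18 11)(7 16) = ((3 11 18)(7 16))^(-1)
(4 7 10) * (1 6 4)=(1 6 4 7 10)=[0, 6, 2, 3, 7, 5, 4, 10, 8, 9, 1]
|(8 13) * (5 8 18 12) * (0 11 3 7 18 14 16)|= 11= |(0 11 3 7 18 12 5 8 13 14 16)|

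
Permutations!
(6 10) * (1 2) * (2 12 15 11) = (1 12 15 11 2)(6 10) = [0, 12, 1, 3, 4, 5, 10, 7, 8, 9, 6, 2, 15, 13, 14, 11]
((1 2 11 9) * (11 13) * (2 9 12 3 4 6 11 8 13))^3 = ((1 9)(3 4 6 11 12)(8 13))^3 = (1 9)(3 11 4 12 6)(8 13)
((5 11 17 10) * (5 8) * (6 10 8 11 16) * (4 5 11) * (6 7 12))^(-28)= (8 17 11)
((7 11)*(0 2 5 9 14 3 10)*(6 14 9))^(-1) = (0 10 3 14 6 5 2)(7 11) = ((0 2 5 6 14 3 10)(7 11))^(-1)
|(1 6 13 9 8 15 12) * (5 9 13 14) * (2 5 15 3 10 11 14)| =|(1 6 2 5 9 8 3 10 11 14 15 12)| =12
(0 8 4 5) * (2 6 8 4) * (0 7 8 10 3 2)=(0 4 5 7 8)(2 6 10 3)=[4, 1, 6, 2, 5, 7, 10, 8, 0, 9, 3]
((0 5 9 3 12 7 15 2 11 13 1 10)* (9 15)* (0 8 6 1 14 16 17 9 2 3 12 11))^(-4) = ((0 5 15 3 11 13 14 16 17 9 12 7 2)(1 10 8 6))^(-4) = (0 9 13 5 12 14 15 7 16 3 2 17 11)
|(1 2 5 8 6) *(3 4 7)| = |(1 2 5 8 6)(3 4 7)| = 15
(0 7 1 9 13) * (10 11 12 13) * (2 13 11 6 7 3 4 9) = [3, 2, 13, 4, 9, 5, 7, 1, 8, 10, 6, 12, 11, 0] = (0 3 4 9 10 6 7 1 2 13)(11 12)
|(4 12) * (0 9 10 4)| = |(0 9 10 4 12)| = 5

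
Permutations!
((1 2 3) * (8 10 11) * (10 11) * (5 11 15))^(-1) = (1 3 2)(5 15 8 11)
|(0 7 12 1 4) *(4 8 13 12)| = 12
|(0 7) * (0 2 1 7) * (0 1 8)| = |(0 1 7 2 8)| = 5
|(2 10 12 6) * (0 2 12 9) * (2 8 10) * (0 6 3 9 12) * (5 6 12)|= 15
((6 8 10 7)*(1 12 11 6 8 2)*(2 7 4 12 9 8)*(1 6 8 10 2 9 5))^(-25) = (1 5)(2 7 10 12 8 6 9 4 11)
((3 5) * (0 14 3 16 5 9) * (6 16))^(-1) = ((0 14 3 9)(5 6 16))^(-1) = (0 9 3 14)(5 16 6)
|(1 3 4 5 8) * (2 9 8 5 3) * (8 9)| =|(9)(1 2 8)(3 4)| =6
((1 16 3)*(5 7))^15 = ((1 16 3)(5 7))^15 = (16)(5 7)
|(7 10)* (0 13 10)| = |(0 13 10 7)| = 4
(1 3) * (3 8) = (1 8 3) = [0, 8, 2, 1, 4, 5, 6, 7, 3]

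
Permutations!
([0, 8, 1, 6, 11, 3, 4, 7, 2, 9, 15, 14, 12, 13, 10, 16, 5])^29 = (1 2 8)(3 4 14 15 5 6 11 10 16)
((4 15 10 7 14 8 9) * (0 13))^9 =(0 13)(4 10 14 9 15 7 8)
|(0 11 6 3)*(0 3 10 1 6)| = |(0 11)(1 6 10)| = 6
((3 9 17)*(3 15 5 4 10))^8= (3 9 17 15 5 4 10)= ((3 9 17 15 5 4 10))^8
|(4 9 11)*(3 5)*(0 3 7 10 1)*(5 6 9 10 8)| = 24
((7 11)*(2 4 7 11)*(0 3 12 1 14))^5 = (14)(2 7 4) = ((0 3 12 1 14)(2 4 7))^5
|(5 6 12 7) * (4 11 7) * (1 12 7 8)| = |(1 12 4 11 8)(5 6 7)| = 15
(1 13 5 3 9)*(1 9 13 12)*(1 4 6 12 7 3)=(1 7 3 13 5)(4 6 12)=[0, 7, 2, 13, 6, 1, 12, 3, 8, 9, 10, 11, 4, 5]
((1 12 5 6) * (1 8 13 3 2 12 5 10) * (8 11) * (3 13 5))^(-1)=(13)(1 10 12 2 3)(5 8 11 6)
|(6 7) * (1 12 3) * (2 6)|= 3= |(1 12 3)(2 6 7)|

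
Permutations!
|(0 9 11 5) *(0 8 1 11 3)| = 12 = |(0 9 3)(1 11 5 8)|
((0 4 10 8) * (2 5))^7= (0 8 10 4)(2 5)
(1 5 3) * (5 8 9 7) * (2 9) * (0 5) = (0 5 3 1 8 2 9 7) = [5, 8, 9, 1, 4, 3, 6, 0, 2, 7]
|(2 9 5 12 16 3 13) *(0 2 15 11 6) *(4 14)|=|(0 2 9 5 12 16 3 13 15 11 6)(4 14)|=22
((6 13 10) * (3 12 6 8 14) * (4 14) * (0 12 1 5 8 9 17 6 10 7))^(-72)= ((0 12 10 9 17 6 13 7)(1 5 8 4 14 3))^(-72)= (17)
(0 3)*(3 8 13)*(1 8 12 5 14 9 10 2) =(0 12 5 14 9 10 2 1 8 13 3) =[12, 8, 1, 0, 4, 14, 6, 7, 13, 10, 2, 11, 5, 3, 9]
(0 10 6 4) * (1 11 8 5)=(0 10 6 4)(1 11 8 5)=[10, 11, 2, 3, 0, 1, 4, 7, 5, 9, 6, 8]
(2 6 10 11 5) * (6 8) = [0, 1, 8, 3, 4, 2, 10, 7, 6, 9, 11, 5] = (2 8 6 10 11 5)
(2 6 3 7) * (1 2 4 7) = (1 2 6 3)(4 7) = [0, 2, 6, 1, 7, 5, 3, 4]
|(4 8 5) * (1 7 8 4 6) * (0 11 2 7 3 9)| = 10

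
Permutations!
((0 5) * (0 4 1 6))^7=(0 4 6 5 1)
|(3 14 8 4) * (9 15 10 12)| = |(3 14 8 4)(9 15 10 12)| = 4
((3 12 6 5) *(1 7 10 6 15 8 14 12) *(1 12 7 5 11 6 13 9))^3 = (1 12 14 13 5 15 7 9 3 8 10)(6 11)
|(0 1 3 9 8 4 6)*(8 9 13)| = 7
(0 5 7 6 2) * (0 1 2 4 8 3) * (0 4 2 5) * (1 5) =(2 5 7 6)(3 4 8) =[0, 1, 5, 4, 8, 7, 2, 6, 3]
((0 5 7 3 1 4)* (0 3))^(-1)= (0 7 5)(1 3 4)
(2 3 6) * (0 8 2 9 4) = [8, 1, 3, 6, 0, 5, 9, 7, 2, 4] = (0 8 2 3 6 9 4)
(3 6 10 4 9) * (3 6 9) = (3 9 6 10 4) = [0, 1, 2, 9, 3, 5, 10, 7, 8, 6, 4]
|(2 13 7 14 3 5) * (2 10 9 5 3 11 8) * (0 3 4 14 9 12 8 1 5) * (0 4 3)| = 12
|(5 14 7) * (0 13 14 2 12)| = 7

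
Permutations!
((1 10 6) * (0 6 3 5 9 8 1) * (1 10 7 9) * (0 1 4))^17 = ((0 6 1 7 9 8 10 3 5 4))^17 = (0 3 9 6 5 8 1 4 10 7)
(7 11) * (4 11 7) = [0, 1, 2, 3, 11, 5, 6, 7, 8, 9, 10, 4] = (4 11)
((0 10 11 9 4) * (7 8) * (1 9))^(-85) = (0 4 9 1 11 10)(7 8)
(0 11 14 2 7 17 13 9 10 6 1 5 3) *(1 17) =(0 11 14 2 7 1 5 3)(6 17 13 9 10) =[11, 5, 7, 0, 4, 3, 17, 1, 8, 10, 6, 14, 12, 9, 2, 15, 16, 13]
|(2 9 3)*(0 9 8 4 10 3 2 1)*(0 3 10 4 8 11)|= |(0 9 2 11)(1 3)|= 4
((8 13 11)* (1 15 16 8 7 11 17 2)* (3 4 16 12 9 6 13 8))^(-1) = ((1 15 12 9 6 13 17 2)(3 4 16)(7 11))^(-1) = (1 2 17 13 6 9 12 15)(3 16 4)(7 11)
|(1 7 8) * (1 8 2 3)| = |(8)(1 7 2 3)| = 4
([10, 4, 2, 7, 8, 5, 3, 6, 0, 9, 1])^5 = [0, 1, 2, 6, 4, 5, 7, 3, 8, 9, 10]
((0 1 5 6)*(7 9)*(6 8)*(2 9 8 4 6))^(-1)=(0 6 4 5 1)(2 8 7 9)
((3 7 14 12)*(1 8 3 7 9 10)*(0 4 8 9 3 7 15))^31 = (0 7 15 8 12 4 14)(1 9 10)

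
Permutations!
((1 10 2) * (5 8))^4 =(1 10 2)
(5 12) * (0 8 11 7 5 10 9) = [8, 1, 2, 3, 4, 12, 6, 5, 11, 0, 9, 7, 10] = (0 8 11 7 5 12 10 9)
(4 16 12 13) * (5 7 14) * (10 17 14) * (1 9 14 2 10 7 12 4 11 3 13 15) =(1 9 14 5 12 15)(2 10 17)(3 13 11)(4 16) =[0, 9, 10, 13, 16, 12, 6, 7, 8, 14, 17, 3, 15, 11, 5, 1, 4, 2]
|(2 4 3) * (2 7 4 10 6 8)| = |(2 10 6 8)(3 7 4)| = 12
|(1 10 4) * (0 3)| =|(0 3)(1 10 4)| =6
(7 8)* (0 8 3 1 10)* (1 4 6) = [8, 10, 2, 4, 6, 5, 1, 3, 7, 9, 0] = (0 8 7 3 4 6 1 10)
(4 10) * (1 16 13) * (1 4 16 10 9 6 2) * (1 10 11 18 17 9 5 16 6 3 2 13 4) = [0, 11, 10, 2, 5, 16, 13, 7, 8, 3, 6, 18, 12, 1, 14, 15, 4, 9, 17] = (1 11 18 17 9 3 2 10 6 13)(4 5 16)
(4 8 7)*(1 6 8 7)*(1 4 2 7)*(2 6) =(1 2 7 6 8 4) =[0, 2, 7, 3, 1, 5, 8, 6, 4]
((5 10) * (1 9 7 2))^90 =(10)(1 7)(2 9)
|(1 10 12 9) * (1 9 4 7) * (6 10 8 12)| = 10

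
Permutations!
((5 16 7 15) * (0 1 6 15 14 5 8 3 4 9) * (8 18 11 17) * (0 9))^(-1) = (0 4 3 8 17 11 18 15 6 1)(5 14 7 16)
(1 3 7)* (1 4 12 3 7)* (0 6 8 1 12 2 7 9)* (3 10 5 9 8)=[6, 8, 7, 12, 2, 9, 3, 4, 1, 0, 5, 11, 10]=(0 6 3 12 10 5 9)(1 8)(2 7 4)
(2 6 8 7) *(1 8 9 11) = (1 8 7 2 6 9 11) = [0, 8, 6, 3, 4, 5, 9, 2, 7, 11, 10, 1]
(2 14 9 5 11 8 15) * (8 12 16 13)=(2 14 9 5 11 12 16 13 8 15)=[0, 1, 14, 3, 4, 11, 6, 7, 15, 5, 10, 12, 16, 8, 9, 2, 13]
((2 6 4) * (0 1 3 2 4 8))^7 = ((0 1 3 2 6 8))^7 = (0 1 3 2 6 8)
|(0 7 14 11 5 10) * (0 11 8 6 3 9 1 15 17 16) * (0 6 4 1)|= 12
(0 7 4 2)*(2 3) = (0 7 4 3 2) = [7, 1, 0, 2, 3, 5, 6, 4]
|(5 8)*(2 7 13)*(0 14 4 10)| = |(0 14 4 10)(2 7 13)(5 8)| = 12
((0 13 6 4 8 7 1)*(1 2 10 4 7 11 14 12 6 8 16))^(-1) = ((0 13 8 11 14 12 6 7 2 10 4 16 1))^(-1) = (0 1 16 4 10 2 7 6 12 14 11 8 13)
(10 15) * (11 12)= (10 15)(11 12)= [0, 1, 2, 3, 4, 5, 6, 7, 8, 9, 15, 12, 11, 13, 14, 10]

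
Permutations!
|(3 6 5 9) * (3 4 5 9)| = 5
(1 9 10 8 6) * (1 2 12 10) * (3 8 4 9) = (1 3 8 6 2 12 10 4 9) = [0, 3, 12, 8, 9, 5, 2, 7, 6, 1, 4, 11, 10]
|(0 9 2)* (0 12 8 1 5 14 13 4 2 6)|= |(0 9 6)(1 5 14 13 4 2 12 8)|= 24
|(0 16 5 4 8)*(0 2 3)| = 7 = |(0 16 5 4 8 2 3)|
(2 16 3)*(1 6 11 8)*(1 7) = [0, 6, 16, 2, 4, 5, 11, 1, 7, 9, 10, 8, 12, 13, 14, 15, 3] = (1 6 11 8 7)(2 16 3)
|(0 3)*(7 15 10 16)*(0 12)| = 12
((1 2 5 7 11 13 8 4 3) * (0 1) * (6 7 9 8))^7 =((0 1 2 5 9 8 4 3)(6 7 11 13))^7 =(0 3 4 8 9 5 2 1)(6 13 11 7)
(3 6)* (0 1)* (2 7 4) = (0 1)(2 7 4)(3 6) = [1, 0, 7, 6, 2, 5, 3, 4]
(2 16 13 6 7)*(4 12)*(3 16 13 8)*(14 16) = (2 13 6 7)(3 14 16 8)(4 12) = [0, 1, 13, 14, 12, 5, 7, 2, 3, 9, 10, 11, 4, 6, 16, 15, 8]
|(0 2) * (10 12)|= 2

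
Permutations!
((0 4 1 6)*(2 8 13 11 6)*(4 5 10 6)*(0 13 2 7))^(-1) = ((0 5 10 6 13 11 4 1 7)(2 8))^(-1) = (0 7 1 4 11 13 6 10 5)(2 8)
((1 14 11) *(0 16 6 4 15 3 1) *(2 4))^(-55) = (0 15)(1 6)(2 14)(3 16)(4 11) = ((0 16 6 2 4 15 3 1 14 11))^(-55)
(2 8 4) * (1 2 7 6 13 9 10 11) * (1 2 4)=(1 4 7 6 13 9 10 11 2 8)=[0, 4, 8, 3, 7, 5, 13, 6, 1, 10, 11, 2, 12, 9]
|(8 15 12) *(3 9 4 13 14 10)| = |(3 9 4 13 14 10)(8 15 12)| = 6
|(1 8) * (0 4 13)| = |(0 4 13)(1 8)| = 6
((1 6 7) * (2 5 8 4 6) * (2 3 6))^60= (8)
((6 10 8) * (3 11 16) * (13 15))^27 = ((3 11 16)(6 10 8)(13 15))^27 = (16)(13 15)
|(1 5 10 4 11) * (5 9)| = |(1 9 5 10 4 11)| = 6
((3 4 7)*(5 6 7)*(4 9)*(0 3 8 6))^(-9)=(0 3 9 4 5)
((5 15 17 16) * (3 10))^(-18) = (5 17)(15 16)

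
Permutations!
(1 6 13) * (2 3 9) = [0, 6, 3, 9, 4, 5, 13, 7, 8, 2, 10, 11, 12, 1] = (1 6 13)(2 3 9)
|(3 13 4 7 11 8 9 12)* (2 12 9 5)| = |(2 12 3 13 4 7 11 8 5)| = 9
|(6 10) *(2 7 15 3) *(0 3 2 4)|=|(0 3 4)(2 7 15)(6 10)|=6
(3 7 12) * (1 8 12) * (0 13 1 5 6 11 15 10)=(0 13 1 8 12 3 7 5 6 11 15 10)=[13, 8, 2, 7, 4, 6, 11, 5, 12, 9, 0, 15, 3, 1, 14, 10]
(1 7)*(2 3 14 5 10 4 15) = (1 7)(2 3 14 5 10 4 15) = [0, 7, 3, 14, 15, 10, 6, 1, 8, 9, 4, 11, 12, 13, 5, 2]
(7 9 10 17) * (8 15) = [0, 1, 2, 3, 4, 5, 6, 9, 15, 10, 17, 11, 12, 13, 14, 8, 16, 7] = (7 9 10 17)(8 15)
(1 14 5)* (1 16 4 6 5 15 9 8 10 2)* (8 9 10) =(1 14 15 10 2)(4 6 5 16) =[0, 14, 1, 3, 6, 16, 5, 7, 8, 9, 2, 11, 12, 13, 15, 10, 4]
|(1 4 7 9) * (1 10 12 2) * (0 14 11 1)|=|(0 14 11 1 4 7 9 10 12 2)|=10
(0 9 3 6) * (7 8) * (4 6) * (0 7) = [9, 1, 2, 4, 6, 5, 7, 8, 0, 3] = (0 9 3 4 6 7 8)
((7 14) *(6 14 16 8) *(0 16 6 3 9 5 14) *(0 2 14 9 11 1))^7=((0 16 8 3 11 1)(2 14 7 6)(5 9))^7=(0 16 8 3 11 1)(2 6 7 14)(5 9)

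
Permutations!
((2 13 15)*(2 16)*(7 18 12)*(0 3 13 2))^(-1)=(0 16 15 13 3)(7 12 18)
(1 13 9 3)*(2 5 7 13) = [0, 2, 5, 1, 4, 7, 6, 13, 8, 3, 10, 11, 12, 9] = (1 2 5 7 13 9 3)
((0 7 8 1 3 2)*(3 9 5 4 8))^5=(9)(0 7 3 2)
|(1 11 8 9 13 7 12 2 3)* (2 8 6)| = |(1 11 6 2 3)(7 12 8 9 13)| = 5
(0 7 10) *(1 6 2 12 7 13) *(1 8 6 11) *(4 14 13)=[4, 11, 12, 3, 14, 5, 2, 10, 6, 9, 0, 1, 7, 8, 13]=(0 4 14 13 8 6 2 12 7 10)(1 11)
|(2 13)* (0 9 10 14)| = |(0 9 10 14)(2 13)| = 4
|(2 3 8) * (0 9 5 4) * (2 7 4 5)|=7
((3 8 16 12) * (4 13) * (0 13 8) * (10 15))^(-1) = ((0 13 4 8 16 12 3)(10 15))^(-1) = (0 3 12 16 8 4 13)(10 15)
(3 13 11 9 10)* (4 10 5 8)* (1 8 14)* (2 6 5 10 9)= (1 8 4 9 10 3 13 11 2 6 5 14)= [0, 8, 6, 13, 9, 14, 5, 7, 4, 10, 3, 2, 12, 11, 1]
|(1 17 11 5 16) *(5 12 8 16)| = |(1 17 11 12 8 16)| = 6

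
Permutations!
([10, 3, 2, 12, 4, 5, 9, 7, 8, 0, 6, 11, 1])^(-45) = [9, 1, 2, 3, 4, 5, 10, 7, 8, 6, 0, 11, 12]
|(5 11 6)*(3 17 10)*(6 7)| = 12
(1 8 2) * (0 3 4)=(0 3 4)(1 8 2)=[3, 8, 1, 4, 0, 5, 6, 7, 2]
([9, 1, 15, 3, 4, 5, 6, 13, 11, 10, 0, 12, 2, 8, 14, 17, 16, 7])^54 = [0, 1, 11, 3, 4, 5, 6, 15, 7, 9, 10, 13, 8, 17, 14, 12, 16, 2]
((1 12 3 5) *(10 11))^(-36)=((1 12 3 5)(10 11))^(-36)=(12)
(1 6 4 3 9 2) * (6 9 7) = (1 9 2)(3 7 6 4) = [0, 9, 1, 7, 3, 5, 4, 6, 8, 2]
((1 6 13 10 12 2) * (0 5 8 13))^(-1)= ((0 5 8 13 10 12 2 1 6))^(-1)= (0 6 1 2 12 10 13 8 5)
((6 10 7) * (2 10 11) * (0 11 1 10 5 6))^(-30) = (0 2 6 10)(1 7 11 5)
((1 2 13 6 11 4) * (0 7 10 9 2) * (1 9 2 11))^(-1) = ((0 7 10 2 13 6 1)(4 9 11))^(-1) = (0 1 6 13 2 10 7)(4 11 9)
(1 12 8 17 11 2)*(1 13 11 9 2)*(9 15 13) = (1 12 8 17 15 13 11)(2 9) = [0, 12, 9, 3, 4, 5, 6, 7, 17, 2, 10, 1, 8, 11, 14, 13, 16, 15]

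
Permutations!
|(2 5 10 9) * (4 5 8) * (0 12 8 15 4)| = |(0 12 8)(2 15 4 5 10 9)| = 6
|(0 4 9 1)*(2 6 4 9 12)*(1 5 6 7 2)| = 14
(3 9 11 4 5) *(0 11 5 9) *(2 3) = (0 11 4 9 5 2 3) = [11, 1, 3, 0, 9, 2, 6, 7, 8, 5, 10, 4]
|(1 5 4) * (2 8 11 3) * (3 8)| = 6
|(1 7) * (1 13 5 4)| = 5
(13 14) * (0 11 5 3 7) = [11, 1, 2, 7, 4, 3, 6, 0, 8, 9, 10, 5, 12, 14, 13] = (0 11 5 3 7)(13 14)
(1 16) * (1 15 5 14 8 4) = (1 16 15 5 14 8 4) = [0, 16, 2, 3, 1, 14, 6, 7, 4, 9, 10, 11, 12, 13, 8, 5, 15]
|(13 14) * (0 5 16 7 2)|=10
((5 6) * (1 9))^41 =((1 9)(5 6))^41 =(1 9)(5 6)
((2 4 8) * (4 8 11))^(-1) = (2 8)(4 11)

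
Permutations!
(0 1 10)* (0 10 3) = (10)(0 1 3) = [1, 3, 2, 0, 4, 5, 6, 7, 8, 9, 10]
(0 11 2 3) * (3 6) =(0 11 2 6 3) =[11, 1, 6, 0, 4, 5, 3, 7, 8, 9, 10, 2]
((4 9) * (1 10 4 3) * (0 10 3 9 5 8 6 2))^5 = (0 6 5 10 2 8 4)(1 3)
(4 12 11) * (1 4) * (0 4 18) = (0 4 12 11 1 18) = [4, 18, 2, 3, 12, 5, 6, 7, 8, 9, 10, 1, 11, 13, 14, 15, 16, 17, 0]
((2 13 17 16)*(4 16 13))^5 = (2 16 4)(13 17)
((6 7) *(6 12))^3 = (12) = ((6 7 12))^3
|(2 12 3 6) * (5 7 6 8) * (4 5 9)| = |(2 12 3 8 9 4 5 7 6)| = 9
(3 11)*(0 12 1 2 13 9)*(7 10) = [12, 2, 13, 11, 4, 5, 6, 10, 8, 0, 7, 3, 1, 9] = (0 12 1 2 13 9)(3 11)(7 10)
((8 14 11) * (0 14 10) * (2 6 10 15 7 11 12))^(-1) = ((0 14 12 2 6 10)(7 11 8 15))^(-1) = (0 10 6 2 12 14)(7 15 8 11)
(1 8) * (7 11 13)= (1 8)(7 11 13)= [0, 8, 2, 3, 4, 5, 6, 11, 1, 9, 10, 13, 12, 7]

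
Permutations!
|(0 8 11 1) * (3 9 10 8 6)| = |(0 6 3 9 10 8 11 1)| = 8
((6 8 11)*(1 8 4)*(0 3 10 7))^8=((0 3 10 7)(1 8 11 6 4))^8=(1 6 8 4 11)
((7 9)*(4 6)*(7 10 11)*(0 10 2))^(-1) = ((0 10 11 7 9 2)(4 6))^(-1) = (0 2 9 7 11 10)(4 6)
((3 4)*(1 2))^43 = (1 2)(3 4)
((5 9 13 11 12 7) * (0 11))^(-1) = ((0 11 12 7 5 9 13))^(-1) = (0 13 9 5 7 12 11)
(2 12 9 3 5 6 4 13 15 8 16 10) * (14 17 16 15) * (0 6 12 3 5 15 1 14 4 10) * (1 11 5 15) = (0 6 10 2 3 1 14 17 16)(4 13)(5 12 9 15 8 11) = [6, 14, 3, 1, 13, 12, 10, 7, 11, 15, 2, 5, 9, 4, 17, 8, 0, 16]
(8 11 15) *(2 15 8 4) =(2 15 4)(8 11) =[0, 1, 15, 3, 2, 5, 6, 7, 11, 9, 10, 8, 12, 13, 14, 4]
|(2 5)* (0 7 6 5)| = |(0 7 6 5 2)| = 5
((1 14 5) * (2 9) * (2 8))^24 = (14)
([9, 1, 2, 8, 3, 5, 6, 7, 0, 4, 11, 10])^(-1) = (0 8 3 4 9)(10 11)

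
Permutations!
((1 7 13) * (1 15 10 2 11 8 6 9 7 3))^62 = ((1 3)(2 11 8 6 9 7 13 15 10))^62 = (2 10 15 13 7 9 6 8 11)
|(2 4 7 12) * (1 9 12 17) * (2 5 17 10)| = 20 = |(1 9 12 5 17)(2 4 7 10)|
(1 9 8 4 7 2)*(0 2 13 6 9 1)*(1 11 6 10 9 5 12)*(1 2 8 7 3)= (0 8 4 3 1 11 6 5 12 2)(7 13 10 9)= [8, 11, 0, 1, 3, 12, 5, 13, 4, 7, 9, 6, 2, 10]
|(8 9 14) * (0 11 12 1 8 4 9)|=|(0 11 12 1 8)(4 9 14)|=15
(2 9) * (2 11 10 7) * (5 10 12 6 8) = (2 9 11 12 6 8 5 10 7) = [0, 1, 9, 3, 4, 10, 8, 2, 5, 11, 7, 12, 6]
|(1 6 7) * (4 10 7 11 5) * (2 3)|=|(1 6 11 5 4 10 7)(2 3)|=14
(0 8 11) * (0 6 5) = (0 8 11 6 5) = [8, 1, 2, 3, 4, 0, 5, 7, 11, 9, 10, 6]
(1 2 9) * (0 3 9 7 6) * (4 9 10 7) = (0 3 10 7 6)(1 2 4 9) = [3, 2, 4, 10, 9, 5, 0, 6, 8, 1, 7]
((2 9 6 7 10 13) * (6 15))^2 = ((2 9 15 6 7 10 13))^2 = (2 15 7 13 9 6 10)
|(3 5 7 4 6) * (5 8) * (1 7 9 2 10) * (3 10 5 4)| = 21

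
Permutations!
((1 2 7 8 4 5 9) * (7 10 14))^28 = ((1 2 10 14 7 8 4 5 9))^28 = (1 2 10 14 7 8 4 5 9)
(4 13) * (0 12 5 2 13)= (0 12 5 2 13 4)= [12, 1, 13, 3, 0, 2, 6, 7, 8, 9, 10, 11, 5, 4]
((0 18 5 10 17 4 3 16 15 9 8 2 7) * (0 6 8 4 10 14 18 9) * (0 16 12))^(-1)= ((0 9 4 3 12)(2 7 6 8)(5 14 18)(10 17)(15 16))^(-1)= (0 12 3 4 9)(2 8 6 7)(5 18 14)(10 17)(15 16)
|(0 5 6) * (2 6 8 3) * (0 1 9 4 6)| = 20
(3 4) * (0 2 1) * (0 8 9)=(0 2 1 8 9)(3 4)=[2, 8, 1, 4, 3, 5, 6, 7, 9, 0]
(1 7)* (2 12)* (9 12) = (1 7)(2 9 12) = [0, 7, 9, 3, 4, 5, 6, 1, 8, 12, 10, 11, 2]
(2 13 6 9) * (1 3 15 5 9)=(1 3 15 5 9 2 13 6)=[0, 3, 13, 15, 4, 9, 1, 7, 8, 2, 10, 11, 12, 6, 14, 5]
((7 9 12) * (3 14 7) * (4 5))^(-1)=(3 12 9 7 14)(4 5)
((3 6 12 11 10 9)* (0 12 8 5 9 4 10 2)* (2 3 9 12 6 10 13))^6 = ((0 6 8 5 12 11 3 10 4 13 2))^6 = (0 3 6 10 8 4 5 13 12 2 11)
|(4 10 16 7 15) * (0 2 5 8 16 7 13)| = 12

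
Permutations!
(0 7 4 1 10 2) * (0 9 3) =(0 7 4 1 10 2 9 3) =[7, 10, 9, 0, 1, 5, 6, 4, 8, 3, 2]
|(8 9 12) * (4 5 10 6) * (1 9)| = |(1 9 12 8)(4 5 10 6)| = 4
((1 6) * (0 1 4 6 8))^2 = ((0 1 8)(4 6))^2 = (0 8 1)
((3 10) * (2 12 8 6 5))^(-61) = (2 5 6 8 12)(3 10)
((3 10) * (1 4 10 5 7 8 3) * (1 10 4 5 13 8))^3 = (13)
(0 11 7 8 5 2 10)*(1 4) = (0 11 7 8 5 2 10)(1 4) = [11, 4, 10, 3, 1, 2, 6, 8, 5, 9, 0, 7]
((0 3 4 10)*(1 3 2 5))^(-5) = ((0 2 5 1 3 4 10))^(-5) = (0 5 3 10 2 1 4)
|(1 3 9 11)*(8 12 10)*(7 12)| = |(1 3 9 11)(7 12 10 8)| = 4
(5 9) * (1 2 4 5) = (1 2 4 5 9) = [0, 2, 4, 3, 5, 9, 6, 7, 8, 1]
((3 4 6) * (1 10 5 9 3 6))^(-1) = ((1 10 5 9 3 4))^(-1) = (1 4 3 9 5 10)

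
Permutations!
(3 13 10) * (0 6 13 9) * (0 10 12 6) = (3 9 10)(6 13 12) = [0, 1, 2, 9, 4, 5, 13, 7, 8, 10, 3, 11, 6, 12]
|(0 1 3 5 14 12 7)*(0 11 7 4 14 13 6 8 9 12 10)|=|(0 1 3 5 13 6 8 9 12 4 14 10)(7 11)|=12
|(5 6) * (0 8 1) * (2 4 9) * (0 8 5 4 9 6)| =|(0 5)(1 8)(2 9)(4 6)| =2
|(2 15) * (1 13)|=|(1 13)(2 15)|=2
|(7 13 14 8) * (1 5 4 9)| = 4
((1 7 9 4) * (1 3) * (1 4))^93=(9)(3 4)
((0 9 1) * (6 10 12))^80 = ((0 9 1)(6 10 12))^80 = (0 1 9)(6 12 10)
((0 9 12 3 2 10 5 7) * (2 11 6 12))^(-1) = (0 7 5 10 2 9)(3 12 6 11) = ((0 9 2 10 5 7)(3 11 6 12))^(-1)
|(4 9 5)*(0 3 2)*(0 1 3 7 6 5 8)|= |(0 7 6 5 4 9 8)(1 3 2)|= 21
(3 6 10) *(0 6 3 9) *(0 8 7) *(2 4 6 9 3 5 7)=(0 9 8 2 4 6 10 3 5 7)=[9, 1, 4, 5, 6, 7, 10, 0, 2, 8, 3]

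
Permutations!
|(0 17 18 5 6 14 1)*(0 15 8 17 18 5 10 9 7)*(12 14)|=|(0 18 10 9 7)(1 15 8 17 5 6 12 14)|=40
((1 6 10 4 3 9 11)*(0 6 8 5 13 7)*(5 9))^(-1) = (0 7 13 5 3 4 10 6)(1 11 9 8)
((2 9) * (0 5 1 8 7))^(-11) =(0 7 8 1 5)(2 9)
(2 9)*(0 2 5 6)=[2, 1, 9, 3, 4, 6, 0, 7, 8, 5]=(0 2 9 5 6)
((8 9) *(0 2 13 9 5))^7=(0 2 13 9 8 5)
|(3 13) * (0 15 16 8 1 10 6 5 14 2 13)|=12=|(0 15 16 8 1 10 6 5 14 2 13 3)|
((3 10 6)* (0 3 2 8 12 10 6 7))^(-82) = ((0 3 6 2 8 12 10 7))^(-82) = (0 10 8 6)(2 3 7 12)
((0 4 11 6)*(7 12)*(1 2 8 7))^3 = ((0 4 11 6)(1 2 8 7 12))^3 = (0 6 11 4)(1 7 2 12 8)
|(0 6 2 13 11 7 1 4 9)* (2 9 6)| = 9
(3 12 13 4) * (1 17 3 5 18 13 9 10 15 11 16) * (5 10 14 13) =(1 17 3 12 9 14 13 4 10 15 11 16)(5 18) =[0, 17, 2, 12, 10, 18, 6, 7, 8, 14, 15, 16, 9, 4, 13, 11, 1, 3, 5]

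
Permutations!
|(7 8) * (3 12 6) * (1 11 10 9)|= |(1 11 10 9)(3 12 6)(7 8)|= 12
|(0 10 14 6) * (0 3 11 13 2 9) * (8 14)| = |(0 10 8 14 6 3 11 13 2 9)| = 10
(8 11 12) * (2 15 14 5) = (2 15 14 5)(8 11 12) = [0, 1, 15, 3, 4, 2, 6, 7, 11, 9, 10, 12, 8, 13, 5, 14]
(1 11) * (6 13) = (1 11)(6 13) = [0, 11, 2, 3, 4, 5, 13, 7, 8, 9, 10, 1, 12, 6]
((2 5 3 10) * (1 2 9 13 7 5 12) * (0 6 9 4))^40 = ((0 6 9 13 7 5 3 10 4)(1 2 12))^40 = (0 7 4 13 10 9 3 6 5)(1 2 12)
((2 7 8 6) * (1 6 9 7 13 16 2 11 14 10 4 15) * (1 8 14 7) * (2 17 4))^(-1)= ((1 6 11 7 14 10 2 13 16 17 4 15 8 9))^(-1)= (1 9 8 15 4 17 16 13 2 10 14 7 11 6)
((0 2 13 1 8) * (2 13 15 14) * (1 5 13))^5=((0 1 8)(2 15 14)(5 13))^5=(0 8 1)(2 14 15)(5 13)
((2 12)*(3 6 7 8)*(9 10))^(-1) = (2 12)(3 8 7 6)(9 10)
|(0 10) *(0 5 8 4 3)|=6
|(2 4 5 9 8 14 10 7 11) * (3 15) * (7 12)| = |(2 4 5 9 8 14 10 12 7 11)(3 15)| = 10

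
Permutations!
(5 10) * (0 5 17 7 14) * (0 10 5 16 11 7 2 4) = (0 16 11 7 14 10 17 2 4) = [16, 1, 4, 3, 0, 5, 6, 14, 8, 9, 17, 7, 12, 13, 10, 15, 11, 2]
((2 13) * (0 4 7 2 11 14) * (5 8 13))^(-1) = ((0 4 7 2 5 8 13 11 14))^(-1) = (0 14 11 13 8 5 2 7 4)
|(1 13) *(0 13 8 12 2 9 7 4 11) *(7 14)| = 11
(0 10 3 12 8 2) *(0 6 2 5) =(0 10 3 12 8 5)(2 6) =[10, 1, 6, 12, 4, 0, 2, 7, 5, 9, 3, 11, 8]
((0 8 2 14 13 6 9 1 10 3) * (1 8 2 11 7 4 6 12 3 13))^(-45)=((0 2 14 1 10 13 12 3)(4 6 9 8 11 7))^(-45)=(0 1 12 2 10 3 14 13)(4 8)(6 11)(7 9)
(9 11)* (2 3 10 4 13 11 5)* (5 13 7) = (2 3 10 4 7 5)(9 13 11) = [0, 1, 3, 10, 7, 2, 6, 5, 8, 13, 4, 9, 12, 11]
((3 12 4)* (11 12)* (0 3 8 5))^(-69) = ((0 3 11 12 4 8 5))^(-69) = (0 3 11 12 4 8 5)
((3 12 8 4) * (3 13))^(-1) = (3 13 4 8 12)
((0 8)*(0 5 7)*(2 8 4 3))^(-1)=((0 4 3 2 8 5 7))^(-1)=(0 7 5 8 2 3 4)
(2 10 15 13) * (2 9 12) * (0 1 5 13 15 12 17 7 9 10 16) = (0 1 5 13 10 12 2 16)(7 9 17) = [1, 5, 16, 3, 4, 13, 6, 9, 8, 17, 12, 11, 2, 10, 14, 15, 0, 7]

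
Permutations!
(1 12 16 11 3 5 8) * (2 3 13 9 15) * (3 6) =(1 12 16 11 13 9 15 2 6 3 5 8) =[0, 12, 6, 5, 4, 8, 3, 7, 1, 15, 10, 13, 16, 9, 14, 2, 11]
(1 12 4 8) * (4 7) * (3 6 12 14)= [0, 14, 2, 6, 8, 5, 12, 4, 1, 9, 10, 11, 7, 13, 3]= (1 14 3 6 12 7 4 8)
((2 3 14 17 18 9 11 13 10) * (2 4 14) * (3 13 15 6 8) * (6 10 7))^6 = (4 15 9 17)(10 11 18 14)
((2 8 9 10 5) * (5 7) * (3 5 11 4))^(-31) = (2 11 8 4 9 3 10 5 7)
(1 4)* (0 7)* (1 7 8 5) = (0 8 5 1 4 7) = [8, 4, 2, 3, 7, 1, 6, 0, 5]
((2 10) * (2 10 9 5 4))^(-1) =((10)(2 9 5 4))^(-1) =(10)(2 4 5 9)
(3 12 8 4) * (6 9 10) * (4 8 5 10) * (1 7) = [0, 7, 2, 12, 3, 10, 9, 1, 8, 4, 6, 11, 5] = (1 7)(3 12 5 10 6 9 4)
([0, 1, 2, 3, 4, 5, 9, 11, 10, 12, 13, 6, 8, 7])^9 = [0, 1, 2, 3, 4, 5, 9, 11, 10, 12, 13, 6, 8, 7]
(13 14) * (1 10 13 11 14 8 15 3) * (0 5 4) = [5, 10, 2, 1, 0, 4, 6, 7, 15, 9, 13, 14, 12, 8, 11, 3] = (0 5 4)(1 10 13 8 15 3)(11 14)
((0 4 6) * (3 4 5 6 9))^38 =((0 5 6)(3 4 9))^38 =(0 6 5)(3 9 4)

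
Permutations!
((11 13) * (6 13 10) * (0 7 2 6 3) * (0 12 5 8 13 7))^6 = (3 10 11 13 8 5 12)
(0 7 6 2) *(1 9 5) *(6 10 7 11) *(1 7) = (0 11 6 2)(1 9 5 7 10) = [11, 9, 0, 3, 4, 7, 2, 10, 8, 5, 1, 6]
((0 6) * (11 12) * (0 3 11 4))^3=(0 11)(3 4)(6 12)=((0 6 3 11 12 4))^3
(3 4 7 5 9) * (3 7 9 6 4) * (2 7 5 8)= (2 7 8)(4 9 5 6)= [0, 1, 7, 3, 9, 6, 4, 8, 2, 5]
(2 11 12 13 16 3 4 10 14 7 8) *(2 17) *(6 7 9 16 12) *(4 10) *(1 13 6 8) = (1 13 12 6 7)(2 11 8 17)(3 10 14 9 16) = [0, 13, 11, 10, 4, 5, 7, 1, 17, 16, 14, 8, 6, 12, 9, 15, 3, 2]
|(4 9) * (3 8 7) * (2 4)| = |(2 4 9)(3 8 7)| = 3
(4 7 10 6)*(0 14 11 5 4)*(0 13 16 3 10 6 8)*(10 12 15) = (0 14 11 5 4 7 6 13 16 3 12 15 10 8) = [14, 1, 2, 12, 7, 4, 13, 6, 0, 9, 8, 5, 15, 16, 11, 10, 3]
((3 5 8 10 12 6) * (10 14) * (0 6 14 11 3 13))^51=((0 6 13)(3 5 8 11)(10 12 14))^51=(14)(3 11 8 5)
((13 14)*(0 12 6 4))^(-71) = (0 12 6 4)(13 14)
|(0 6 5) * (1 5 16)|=5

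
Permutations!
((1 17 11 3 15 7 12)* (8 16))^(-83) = (1 17 11 3 15 7 12)(8 16)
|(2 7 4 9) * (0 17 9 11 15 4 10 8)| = |(0 17 9 2 7 10 8)(4 11 15)| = 21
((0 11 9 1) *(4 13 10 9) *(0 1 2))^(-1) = (0 2 9 10 13 4 11)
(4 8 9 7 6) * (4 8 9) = (4 9 7 6 8) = [0, 1, 2, 3, 9, 5, 8, 6, 4, 7]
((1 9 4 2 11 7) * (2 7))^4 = ((1 9 4 7)(2 11))^4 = (11)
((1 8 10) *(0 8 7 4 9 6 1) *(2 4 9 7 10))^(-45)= (10)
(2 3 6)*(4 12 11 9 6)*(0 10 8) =(0 10 8)(2 3 4 12 11 9 6) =[10, 1, 3, 4, 12, 5, 2, 7, 0, 6, 8, 9, 11]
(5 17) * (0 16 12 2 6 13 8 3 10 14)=(0 16 12 2 6 13 8 3 10 14)(5 17)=[16, 1, 6, 10, 4, 17, 13, 7, 3, 9, 14, 11, 2, 8, 0, 15, 12, 5]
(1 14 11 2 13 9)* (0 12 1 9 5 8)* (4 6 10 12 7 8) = (0 7 8)(1 14 11 2 13 5 4 6 10 12) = [7, 14, 13, 3, 6, 4, 10, 8, 0, 9, 12, 2, 1, 5, 11]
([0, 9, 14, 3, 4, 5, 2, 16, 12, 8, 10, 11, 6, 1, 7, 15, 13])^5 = (1 2)(6 13)(7 8)(9 14)(12 16)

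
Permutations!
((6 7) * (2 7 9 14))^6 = ((2 7 6 9 14))^6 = (2 7 6 9 14)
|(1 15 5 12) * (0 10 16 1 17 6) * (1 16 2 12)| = 6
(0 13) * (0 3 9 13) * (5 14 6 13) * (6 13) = (3 9 5 14 13) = [0, 1, 2, 9, 4, 14, 6, 7, 8, 5, 10, 11, 12, 3, 13]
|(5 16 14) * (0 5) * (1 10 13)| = 12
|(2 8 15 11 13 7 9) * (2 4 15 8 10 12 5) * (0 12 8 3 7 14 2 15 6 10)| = |(0 12 5 15 11 13 14 2)(3 7 9 4 6 10 8)| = 56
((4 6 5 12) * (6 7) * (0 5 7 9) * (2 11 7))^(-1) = ((0 5 12 4 9)(2 11 7 6))^(-1) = (0 9 4 12 5)(2 6 7 11)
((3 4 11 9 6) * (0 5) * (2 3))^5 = ((0 5)(2 3 4 11 9 6))^5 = (0 5)(2 6 9 11 4 3)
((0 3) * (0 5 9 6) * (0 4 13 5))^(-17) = (0 3)(4 9 13 6 5)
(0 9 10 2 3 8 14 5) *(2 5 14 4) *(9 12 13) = (14)(0 12 13 9 10 5)(2 3 8 4) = [12, 1, 3, 8, 2, 0, 6, 7, 4, 10, 5, 11, 13, 9, 14]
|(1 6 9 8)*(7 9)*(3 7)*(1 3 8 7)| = 4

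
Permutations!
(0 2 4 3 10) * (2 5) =(0 5 2 4 3 10) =[5, 1, 4, 10, 3, 2, 6, 7, 8, 9, 0]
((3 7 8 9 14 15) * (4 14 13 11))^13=(3 13 15 9 14 8 4 7 11)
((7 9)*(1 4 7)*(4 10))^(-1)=(1 9 7 4 10)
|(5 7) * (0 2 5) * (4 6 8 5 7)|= |(0 2 7)(4 6 8 5)|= 12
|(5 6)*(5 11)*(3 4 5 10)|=|(3 4 5 6 11 10)|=6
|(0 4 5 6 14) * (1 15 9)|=15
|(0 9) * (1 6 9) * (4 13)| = |(0 1 6 9)(4 13)| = 4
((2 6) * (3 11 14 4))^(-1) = ((2 6)(3 11 14 4))^(-1) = (2 6)(3 4 14 11)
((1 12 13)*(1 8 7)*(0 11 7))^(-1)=(0 8 13 12 1 7 11)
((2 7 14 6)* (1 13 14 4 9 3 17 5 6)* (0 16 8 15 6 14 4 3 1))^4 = ((0 16 8 15 6 2 7 3 17 5 14)(1 13 4 9))^4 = (0 6 17 16 2 5 8 7 14 15 3)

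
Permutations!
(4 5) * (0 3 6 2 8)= [3, 1, 8, 6, 5, 4, 2, 7, 0]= (0 3 6 2 8)(4 5)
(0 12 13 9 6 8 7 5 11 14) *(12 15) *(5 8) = [15, 1, 2, 3, 4, 11, 5, 8, 7, 6, 10, 14, 13, 9, 0, 12] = (0 15 12 13 9 6 5 11 14)(7 8)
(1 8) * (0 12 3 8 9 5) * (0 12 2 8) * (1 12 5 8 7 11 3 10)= (0 2 7 11 3)(1 9 8 12 10)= [2, 9, 7, 0, 4, 5, 6, 11, 12, 8, 1, 3, 10]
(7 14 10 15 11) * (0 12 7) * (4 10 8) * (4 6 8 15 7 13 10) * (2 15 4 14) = (0 12 13 10 7 2 15 11)(4 14)(6 8) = [12, 1, 15, 3, 14, 5, 8, 2, 6, 9, 7, 0, 13, 10, 4, 11]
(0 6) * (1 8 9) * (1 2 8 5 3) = [6, 5, 8, 1, 4, 3, 0, 7, 9, 2] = (0 6)(1 5 3)(2 8 9)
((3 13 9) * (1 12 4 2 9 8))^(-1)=((1 12 4 2 9 3 13 8))^(-1)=(1 8 13 3 9 2 4 12)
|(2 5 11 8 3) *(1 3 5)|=|(1 3 2)(5 11 8)|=3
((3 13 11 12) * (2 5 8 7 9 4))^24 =(13)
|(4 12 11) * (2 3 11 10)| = |(2 3 11 4 12 10)| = 6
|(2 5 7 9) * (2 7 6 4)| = 4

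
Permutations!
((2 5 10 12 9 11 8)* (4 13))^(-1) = (2 8 11 9 12 10 5)(4 13)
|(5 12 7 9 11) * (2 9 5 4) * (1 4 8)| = 6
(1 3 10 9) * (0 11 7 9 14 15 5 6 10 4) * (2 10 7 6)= (0 11 6 7 9 1 3 4)(2 10 14 15 5)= [11, 3, 10, 4, 0, 2, 7, 9, 8, 1, 14, 6, 12, 13, 15, 5]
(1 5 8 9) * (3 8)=(1 5 3 8 9)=[0, 5, 2, 8, 4, 3, 6, 7, 9, 1]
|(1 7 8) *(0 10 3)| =3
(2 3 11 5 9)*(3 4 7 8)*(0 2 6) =(0 2 4 7 8 3 11 5 9 6) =[2, 1, 4, 11, 7, 9, 0, 8, 3, 6, 10, 5]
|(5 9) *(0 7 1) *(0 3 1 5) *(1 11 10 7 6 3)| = |(0 6 3 11 10 7 5 9)| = 8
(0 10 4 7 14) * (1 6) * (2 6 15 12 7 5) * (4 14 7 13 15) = (0 10 14)(1 4 5 2 6)(12 13 15) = [10, 4, 6, 3, 5, 2, 1, 7, 8, 9, 14, 11, 13, 15, 0, 12]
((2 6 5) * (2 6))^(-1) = ((5 6))^(-1) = (5 6)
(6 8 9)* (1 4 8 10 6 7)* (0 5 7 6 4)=(0 5 7 1)(4 8 9 6 10)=[5, 0, 2, 3, 8, 7, 10, 1, 9, 6, 4]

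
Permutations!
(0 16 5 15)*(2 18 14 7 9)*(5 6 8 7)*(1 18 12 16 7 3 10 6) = (0 7 9 2 12 16 1 18 14 5 15)(3 10 6 8) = [7, 18, 12, 10, 4, 15, 8, 9, 3, 2, 6, 11, 16, 13, 5, 0, 1, 17, 14]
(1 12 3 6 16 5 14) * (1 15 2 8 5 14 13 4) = (1 12 3 6 16 14 15 2 8 5 13 4) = [0, 12, 8, 6, 1, 13, 16, 7, 5, 9, 10, 11, 3, 4, 15, 2, 14]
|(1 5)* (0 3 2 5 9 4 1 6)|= 15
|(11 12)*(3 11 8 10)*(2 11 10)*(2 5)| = 10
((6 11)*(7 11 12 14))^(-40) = (14)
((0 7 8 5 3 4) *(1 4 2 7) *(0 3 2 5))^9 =(0 1 4 3 5 2 7 8)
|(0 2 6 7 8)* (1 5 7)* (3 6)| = |(0 2 3 6 1 5 7 8)| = 8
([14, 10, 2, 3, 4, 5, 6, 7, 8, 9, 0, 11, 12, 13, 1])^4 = (14)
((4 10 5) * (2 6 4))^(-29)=((2 6 4 10 5))^(-29)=(2 6 4 10 5)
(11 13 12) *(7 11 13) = (7 11)(12 13) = [0, 1, 2, 3, 4, 5, 6, 11, 8, 9, 10, 7, 13, 12]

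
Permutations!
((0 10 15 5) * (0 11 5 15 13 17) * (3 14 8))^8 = ((0 10 13 17)(3 14 8)(5 11))^8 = (17)(3 8 14)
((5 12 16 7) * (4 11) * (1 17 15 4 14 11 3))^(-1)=((1 17 15 4 3)(5 12 16 7)(11 14))^(-1)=(1 3 4 15 17)(5 7 16 12)(11 14)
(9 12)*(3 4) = (3 4)(9 12) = [0, 1, 2, 4, 3, 5, 6, 7, 8, 12, 10, 11, 9]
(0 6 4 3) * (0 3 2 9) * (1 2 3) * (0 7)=[6, 2, 9, 1, 3, 5, 4, 0, 8, 7]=(0 6 4 3 1 2 9 7)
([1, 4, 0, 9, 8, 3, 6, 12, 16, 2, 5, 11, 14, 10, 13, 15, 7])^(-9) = (0 7 5 1 12 3 4 14 9 8 13 2 16 10)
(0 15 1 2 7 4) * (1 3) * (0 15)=(1 2 7 4 15 3)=[0, 2, 7, 1, 15, 5, 6, 4, 8, 9, 10, 11, 12, 13, 14, 3]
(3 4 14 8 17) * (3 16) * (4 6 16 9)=(3 6 16)(4 14 8 17 9)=[0, 1, 2, 6, 14, 5, 16, 7, 17, 4, 10, 11, 12, 13, 8, 15, 3, 9]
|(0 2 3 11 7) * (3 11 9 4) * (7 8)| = 15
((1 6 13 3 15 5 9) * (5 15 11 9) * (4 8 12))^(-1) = (15)(1 9 11 3 13 6)(4 12 8)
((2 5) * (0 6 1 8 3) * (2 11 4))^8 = (11)(0 8 6 3 1)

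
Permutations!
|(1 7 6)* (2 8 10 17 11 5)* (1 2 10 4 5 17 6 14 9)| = 12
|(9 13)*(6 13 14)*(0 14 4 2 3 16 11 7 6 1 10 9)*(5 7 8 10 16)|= |(0 14 1 16 11 8 10 9 4 2 3 5 7 6 13)|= 15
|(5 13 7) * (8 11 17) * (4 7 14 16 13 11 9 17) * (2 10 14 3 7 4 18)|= 30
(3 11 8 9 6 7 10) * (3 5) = [0, 1, 2, 11, 4, 3, 7, 10, 9, 6, 5, 8] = (3 11 8 9 6 7 10 5)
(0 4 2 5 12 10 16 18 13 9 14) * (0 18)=(0 4 2 5 12 10 16)(9 14 18 13)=[4, 1, 5, 3, 2, 12, 6, 7, 8, 14, 16, 11, 10, 9, 18, 15, 0, 17, 13]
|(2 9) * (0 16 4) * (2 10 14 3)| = |(0 16 4)(2 9 10 14 3)| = 15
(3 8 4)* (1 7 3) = (1 7 3 8 4) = [0, 7, 2, 8, 1, 5, 6, 3, 4]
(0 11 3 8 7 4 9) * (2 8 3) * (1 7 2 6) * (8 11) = [8, 7, 11, 3, 9, 5, 1, 4, 2, 0, 10, 6] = (0 8 2 11 6 1 7 4 9)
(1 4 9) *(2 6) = (1 4 9)(2 6) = [0, 4, 6, 3, 9, 5, 2, 7, 8, 1]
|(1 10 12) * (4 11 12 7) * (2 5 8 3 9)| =30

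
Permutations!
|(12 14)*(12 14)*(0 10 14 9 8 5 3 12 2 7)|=10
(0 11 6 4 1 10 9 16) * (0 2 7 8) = [11, 10, 7, 3, 1, 5, 4, 8, 0, 16, 9, 6, 12, 13, 14, 15, 2] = (0 11 6 4 1 10 9 16 2 7 8)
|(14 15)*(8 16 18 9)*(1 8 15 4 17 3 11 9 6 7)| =42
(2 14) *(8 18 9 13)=(2 14)(8 18 9 13)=[0, 1, 14, 3, 4, 5, 6, 7, 18, 13, 10, 11, 12, 8, 2, 15, 16, 17, 9]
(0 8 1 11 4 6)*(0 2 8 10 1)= (0 10 1 11 4 6 2 8)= [10, 11, 8, 3, 6, 5, 2, 7, 0, 9, 1, 4]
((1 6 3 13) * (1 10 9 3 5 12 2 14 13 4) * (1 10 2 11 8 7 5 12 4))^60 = ((1 6 12 11 8 7 5 4 10 9 3)(2 14 13))^60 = (14)(1 7 3 8 9 11 10 12 4 6 5)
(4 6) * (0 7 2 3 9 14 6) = (0 7 2 3 9 14 6 4) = [7, 1, 3, 9, 0, 5, 4, 2, 8, 14, 10, 11, 12, 13, 6]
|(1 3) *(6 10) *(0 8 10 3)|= 6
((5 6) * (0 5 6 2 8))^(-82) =((0 5 2 8))^(-82) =(0 2)(5 8)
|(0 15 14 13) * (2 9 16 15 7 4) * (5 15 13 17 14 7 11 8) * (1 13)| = 12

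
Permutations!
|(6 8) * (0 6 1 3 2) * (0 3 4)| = |(0 6 8 1 4)(2 3)| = 10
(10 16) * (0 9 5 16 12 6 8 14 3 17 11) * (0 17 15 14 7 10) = [9, 1, 2, 15, 4, 16, 8, 10, 7, 5, 12, 17, 6, 13, 3, 14, 0, 11] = (0 9 5 16)(3 15 14)(6 8 7 10 12)(11 17)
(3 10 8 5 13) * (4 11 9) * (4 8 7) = [0, 1, 2, 10, 11, 13, 6, 4, 5, 8, 7, 9, 12, 3] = (3 10 7 4 11 9 8 5 13)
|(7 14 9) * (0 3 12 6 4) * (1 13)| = 30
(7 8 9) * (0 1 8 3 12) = [1, 8, 2, 12, 4, 5, 6, 3, 9, 7, 10, 11, 0] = (0 1 8 9 7 3 12)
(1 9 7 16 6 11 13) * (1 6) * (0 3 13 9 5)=(0 3 13 6 11 9 7 16 1 5)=[3, 5, 2, 13, 4, 0, 11, 16, 8, 7, 10, 9, 12, 6, 14, 15, 1]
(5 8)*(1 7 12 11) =[0, 7, 2, 3, 4, 8, 6, 12, 5, 9, 10, 1, 11] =(1 7 12 11)(5 8)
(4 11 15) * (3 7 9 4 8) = (3 7 9 4 11 15 8) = [0, 1, 2, 7, 11, 5, 6, 9, 3, 4, 10, 15, 12, 13, 14, 8]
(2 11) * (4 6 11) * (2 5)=(2 4 6 11 5)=[0, 1, 4, 3, 6, 2, 11, 7, 8, 9, 10, 5]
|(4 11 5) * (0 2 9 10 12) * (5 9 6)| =|(0 2 6 5 4 11 9 10 12)| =9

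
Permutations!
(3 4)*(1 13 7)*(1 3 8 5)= (1 13 7 3 4 8 5)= [0, 13, 2, 4, 8, 1, 6, 3, 5, 9, 10, 11, 12, 7]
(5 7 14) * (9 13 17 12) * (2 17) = (2 17 12 9 13)(5 7 14) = [0, 1, 17, 3, 4, 7, 6, 14, 8, 13, 10, 11, 9, 2, 5, 15, 16, 12]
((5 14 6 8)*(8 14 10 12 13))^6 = (14)(5 10 12 13 8)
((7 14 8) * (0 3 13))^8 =(0 13 3)(7 8 14)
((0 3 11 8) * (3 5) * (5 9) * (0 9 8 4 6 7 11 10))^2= ((0 8 9 5 3 10)(4 6 7 11))^2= (0 9 3)(4 7)(5 10 8)(6 11)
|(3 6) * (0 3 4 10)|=5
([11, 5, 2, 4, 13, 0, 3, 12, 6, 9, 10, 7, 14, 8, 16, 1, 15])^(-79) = (0 7 14 15 5 11 12 16 1)(3 4 13 8 6)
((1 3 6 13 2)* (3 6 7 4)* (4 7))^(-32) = ((1 6 13 2)(3 4))^(-32) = (13)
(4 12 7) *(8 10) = (4 12 7)(8 10) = [0, 1, 2, 3, 12, 5, 6, 4, 10, 9, 8, 11, 7]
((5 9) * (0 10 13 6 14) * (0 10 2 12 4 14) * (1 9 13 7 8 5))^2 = (0 12 14 7 5 6 2 4 10 8 13)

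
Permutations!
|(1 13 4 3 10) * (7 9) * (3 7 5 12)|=9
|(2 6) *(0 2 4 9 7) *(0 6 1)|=|(0 2 1)(4 9 7 6)|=12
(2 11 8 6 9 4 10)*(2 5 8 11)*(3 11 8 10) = (3 11 8 6 9 4)(5 10) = [0, 1, 2, 11, 3, 10, 9, 7, 6, 4, 5, 8]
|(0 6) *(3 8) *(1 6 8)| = |(0 8 3 1 6)| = 5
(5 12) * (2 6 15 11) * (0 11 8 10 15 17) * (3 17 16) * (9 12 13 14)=[11, 1, 6, 17, 4, 13, 16, 7, 10, 12, 15, 2, 5, 14, 9, 8, 3, 0]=(0 11 2 6 16 3 17)(5 13 14 9 12)(8 10 15)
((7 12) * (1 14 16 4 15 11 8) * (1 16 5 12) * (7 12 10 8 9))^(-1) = ((1 14 5 10 8 16 4 15 11 9 7))^(-1) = (1 7 9 11 15 4 16 8 10 5 14)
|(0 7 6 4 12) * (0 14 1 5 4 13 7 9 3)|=|(0 9 3)(1 5 4 12 14)(6 13 7)|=15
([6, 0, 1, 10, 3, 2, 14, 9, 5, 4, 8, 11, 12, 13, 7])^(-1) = (0 1 2 5 8 10 3 4 9 7 14 6)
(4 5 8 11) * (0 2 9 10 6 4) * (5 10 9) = [2, 1, 5, 3, 10, 8, 4, 7, 11, 9, 6, 0] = (0 2 5 8 11)(4 10 6)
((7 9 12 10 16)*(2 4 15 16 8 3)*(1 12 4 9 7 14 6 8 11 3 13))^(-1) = ((1 12 10 11 3 2 9 4 15 16 14 6 8 13))^(-1) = (1 13 8 6 14 16 15 4 9 2 3 11 10 12)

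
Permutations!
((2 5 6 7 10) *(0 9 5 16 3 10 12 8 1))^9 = ((0 9 5 6 7 12 8 1)(2 16 3 10))^9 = (0 9 5 6 7 12 8 1)(2 16 3 10)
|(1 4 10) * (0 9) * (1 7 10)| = |(0 9)(1 4)(7 10)| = 2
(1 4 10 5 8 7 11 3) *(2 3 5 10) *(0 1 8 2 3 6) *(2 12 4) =[1, 2, 6, 8, 3, 12, 0, 11, 7, 9, 10, 5, 4] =(0 1 2 6)(3 8 7 11 5 12 4)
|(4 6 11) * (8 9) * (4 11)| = |(11)(4 6)(8 9)| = 2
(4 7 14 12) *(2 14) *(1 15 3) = [0, 15, 14, 1, 7, 5, 6, 2, 8, 9, 10, 11, 4, 13, 12, 3] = (1 15 3)(2 14 12 4 7)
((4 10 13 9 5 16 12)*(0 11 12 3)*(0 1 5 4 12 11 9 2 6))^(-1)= (0 6 2 13 10 4 9)(1 3 16 5)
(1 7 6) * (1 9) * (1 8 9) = (1 7 6)(8 9) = [0, 7, 2, 3, 4, 5, 1, 6, 9, 8]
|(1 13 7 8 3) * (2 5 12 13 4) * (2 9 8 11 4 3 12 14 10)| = |(1 3)(2 5 14 10)(4 9 8 12 13 7 11)| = 28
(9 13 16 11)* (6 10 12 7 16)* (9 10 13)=(6 13)(7 16 11 10 12)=[0, 1, 2, 3, 4, 5, 13, 16, 8, 9, 12, 10, 7, 6, 14, 15, 11]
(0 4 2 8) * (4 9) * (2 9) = (0 2 8)(4 9) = [2, 1, 8, 3, 9, 5, 6, 7, 0, 4]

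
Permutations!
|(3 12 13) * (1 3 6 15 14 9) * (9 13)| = 4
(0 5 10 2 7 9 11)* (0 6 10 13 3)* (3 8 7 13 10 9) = (0 5 10 2 13 8 7 3)(6 9 11) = [5, 1, 13, 0, 4, 10, 9, 3, 7, 11, 2, 6, 12, 8]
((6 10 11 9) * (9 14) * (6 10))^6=(9 11)(10 14)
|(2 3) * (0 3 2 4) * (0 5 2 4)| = 6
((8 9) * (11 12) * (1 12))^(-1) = (1 11 12)(8 9)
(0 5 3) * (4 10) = (0 5 3)(4 10) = [5, 1, 2, 0, 10, 3, 6, 7, 8, 9, 4]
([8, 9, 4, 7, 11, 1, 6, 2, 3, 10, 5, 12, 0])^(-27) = [4, 9, 8, 12, 3, 1, 6, 0, 11, 10, 5, 7, 2]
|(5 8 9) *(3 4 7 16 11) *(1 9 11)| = |(1 9 5 8 11 3 4 7 16)| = 9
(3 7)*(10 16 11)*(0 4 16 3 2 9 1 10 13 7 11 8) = (0 4 16 8)(1 10 3 11 13 7 2 9) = [4, 10, 9, 11, 16, 5, 6, 2, 0, 1, 3, 13, 12, 7, 14, 15, 8]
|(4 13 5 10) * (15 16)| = |(4 13 5 10)(15 16)| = 4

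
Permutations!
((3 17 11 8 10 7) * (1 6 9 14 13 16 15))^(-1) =((1 6 9 14 13 16 15)(3 17 11 8 10 7))^(-1) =(1 15 16 13 14 9 6)(3 7 10 8 11 17)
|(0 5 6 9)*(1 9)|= |(0 5 6 1 9)|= 5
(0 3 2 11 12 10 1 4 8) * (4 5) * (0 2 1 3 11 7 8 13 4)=(0 11 12 10 3 1 5)(2 7 8)(4 13)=[11, 5, 7, 1, 13, 0, 6, 8, 2, 9, 3, 12, 10, 4]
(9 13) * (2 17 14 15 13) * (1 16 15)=(1 16 15 13 9 2 17 14)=[0, 16, 17, 3, 4, 5, 6, 7, 8, 2, 10, 11, 12, 9, 1, 13, 15, 14]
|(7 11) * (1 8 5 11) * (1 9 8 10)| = 10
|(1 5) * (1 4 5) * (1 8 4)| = 4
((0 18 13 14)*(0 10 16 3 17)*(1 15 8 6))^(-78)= ((0 18 13 14 10 16 3 17)(1 15 8 6))^(-78)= (0 13 10 3)(1 8)(6 15)(14 16 17 18)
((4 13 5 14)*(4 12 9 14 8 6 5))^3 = (14)(4 13)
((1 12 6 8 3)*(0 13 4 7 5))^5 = (13)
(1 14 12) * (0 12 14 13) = (14)(0 12 1 13) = [12, 13, 2, 3, 4, 5, 6, 7, 8, 9, 10, 11, 1, 0, 14]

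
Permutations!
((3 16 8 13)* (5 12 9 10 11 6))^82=(3 8)(5 11 9)(6 10 12)(13 16)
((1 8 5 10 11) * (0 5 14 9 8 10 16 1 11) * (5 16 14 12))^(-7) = ((0 16 1 10)(5 14 9 8 12))^(-7) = (0 16 1 10)(5 8 14 12 9)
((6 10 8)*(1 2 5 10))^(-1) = (1 6 8 10 5 2)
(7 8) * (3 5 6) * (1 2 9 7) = (1 2 9 7 8)(3 5 6) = [0, 2, 9, 5, 4, 6, 3, 8, 1, 7]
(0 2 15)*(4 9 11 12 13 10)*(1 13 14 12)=(0 2 15)(1 13 10 4 9 11)(12 14)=[2, 13, 15, 3, 9, 5, 6, 7, 8, 11, 4, 1, 14, 10, 12, 0]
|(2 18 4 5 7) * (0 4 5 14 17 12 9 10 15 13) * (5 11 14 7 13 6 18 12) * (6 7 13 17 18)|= |(0 4 13)(2 12 9 10 15 7)(5 17)(11 14 18)|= 6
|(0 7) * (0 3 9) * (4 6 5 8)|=|(0 7 3 9)(4 6 5 8)|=4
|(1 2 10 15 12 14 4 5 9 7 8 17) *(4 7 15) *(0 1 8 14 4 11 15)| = |(0 1 2 10 11 15 12 4 5 9)(7 14)(8 17)| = 10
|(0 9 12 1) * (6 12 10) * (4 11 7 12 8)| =|(0 9 10 6 8 4 11 7 12 1)| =10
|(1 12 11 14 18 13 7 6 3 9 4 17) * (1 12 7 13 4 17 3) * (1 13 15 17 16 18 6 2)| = |(1 7 2)(3 9 16 18 4)(6 13 15 17 12 11 14)| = 105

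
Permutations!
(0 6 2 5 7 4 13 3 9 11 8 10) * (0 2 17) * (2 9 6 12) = (0 12 2 5 7 4 13 3 6 17)(8 10 9 11) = [12, 1, 5, 6, 13, 7, 17, 4, 10, 11, 9, 8, 2, 3, 14, 15, 16, 0]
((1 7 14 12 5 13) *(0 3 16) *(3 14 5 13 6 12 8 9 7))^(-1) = ((0 14 8 9 7 5 6 12 13 1 3 16))^(-1) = (0 16 3 1 13 12 6 5 7 9 8 14)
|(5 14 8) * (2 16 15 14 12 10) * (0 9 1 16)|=|(0 9 1 16 15 14 8 5 12 10 2)|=11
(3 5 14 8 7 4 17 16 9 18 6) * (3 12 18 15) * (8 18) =[0, 1, 2, 5, 17, 14, 12, 4, 7, 15, 10, 11, 8, 13, 18, 3, 9, 16, 6] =(3 5 14 18 6 12 8 7 4 17 16 9 15)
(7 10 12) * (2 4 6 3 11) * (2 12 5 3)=(2 4 6)(3 11 12 7 10 5)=[0, 1, 4, 11, 6, 3, 2, 10, 8, 9, 5, 12, 7]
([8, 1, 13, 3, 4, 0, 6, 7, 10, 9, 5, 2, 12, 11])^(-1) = (0 5 10 8)(2 11 13)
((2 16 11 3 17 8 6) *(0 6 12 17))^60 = (17)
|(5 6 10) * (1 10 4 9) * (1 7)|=|(1 10 5 6 4 9 7)|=7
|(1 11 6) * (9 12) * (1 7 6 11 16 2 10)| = |(1 16 2 10)(6 7)(9 12)| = 4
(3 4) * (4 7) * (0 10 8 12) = (0 10 8 12)(3 7 4) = [10, 1, 2, 7, 3, 5, 6, 4, 12, 9, 8, 11, 0]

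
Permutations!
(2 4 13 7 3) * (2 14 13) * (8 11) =(2 4)(3 14 13 7)(8 11) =[0, 1, 4, 14, 2, 5, 6, 3, 11, 9, 10, 8, 12, 7, 13]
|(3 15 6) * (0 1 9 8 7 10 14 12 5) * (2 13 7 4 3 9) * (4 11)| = |(0 1 2 13 7 10 14 12 5)(3 15 6 9 8 11 4)| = 63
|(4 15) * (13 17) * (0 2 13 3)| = |(0 2 13 17 3)(4 15)| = 10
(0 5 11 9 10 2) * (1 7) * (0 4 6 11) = (0 5)(1 7)(2 4 6 11 9 10) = [5, 7, 4, 3, 6, 0, 11, 1, 8, 10, 2, 9]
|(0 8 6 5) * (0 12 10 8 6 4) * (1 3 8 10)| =|(0 6 5 12 1 3 8 4)| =8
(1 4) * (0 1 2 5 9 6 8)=(0 1 4 2 5 9 6 8)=[1, 4, 5, 3, 2, 9, 8, 7, 0, 6]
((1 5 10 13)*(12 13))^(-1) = (1 13 12 10 5)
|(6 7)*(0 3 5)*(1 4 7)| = 12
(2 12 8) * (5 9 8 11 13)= (2 12 11 13 5 9 8)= [0, 1, 12, 3, 4, 9, 6, 7, 2, 8, 10, 13, 11, 5]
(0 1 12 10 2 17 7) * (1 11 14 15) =(0 11 14 15 1 12 10 2 17 7) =[11, 12, 17, 3, 4, 5, 6, 0, 8, 9, 2, 14, 10, 13, 15, 1, 16, 7]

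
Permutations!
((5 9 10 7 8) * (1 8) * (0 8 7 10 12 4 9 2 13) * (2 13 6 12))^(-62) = (0 5)(2 4 6 9 12)(8 13)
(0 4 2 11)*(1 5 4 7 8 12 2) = (0 7 8 12 2 11)(1 5 4) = [7, 5, 11, 3, 1, 4, 6, 8, 12, 9, 10, 0, 2]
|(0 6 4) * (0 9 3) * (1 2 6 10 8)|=9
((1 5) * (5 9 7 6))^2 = ((1 9 7 6 5))^2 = (1 7 5 9 6)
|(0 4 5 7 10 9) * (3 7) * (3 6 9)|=|(0 4 5 6 9)(3 7 10)|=15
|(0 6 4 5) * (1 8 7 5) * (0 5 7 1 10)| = 4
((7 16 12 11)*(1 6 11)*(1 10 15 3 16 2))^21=(1 6 11 7 2)(3 16 12 10 15)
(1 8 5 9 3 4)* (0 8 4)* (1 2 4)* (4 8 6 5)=(0 6 5 9 3)(2 8 4)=[6, 1, 8, 0, 2, 9, 5, 7, 4, 3]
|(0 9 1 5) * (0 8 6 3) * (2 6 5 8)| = 8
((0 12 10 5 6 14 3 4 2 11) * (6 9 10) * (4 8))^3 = (0 14 4)(2 12 3)(6 8 11)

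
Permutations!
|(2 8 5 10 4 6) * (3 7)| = |(2 8 5 10 4 6)(3 7)| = 6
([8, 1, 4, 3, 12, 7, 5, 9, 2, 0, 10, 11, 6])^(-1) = (0 9 7 5 6 12 4 2 8)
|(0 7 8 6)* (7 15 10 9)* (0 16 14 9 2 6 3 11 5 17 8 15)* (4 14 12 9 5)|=56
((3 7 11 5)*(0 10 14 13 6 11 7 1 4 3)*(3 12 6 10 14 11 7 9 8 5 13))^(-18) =(0 4 9 14 12 8 3 6 5 1 7)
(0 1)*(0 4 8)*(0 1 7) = [7, 4, 2, 3, 8, 5, 6, 0, 1] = (0 7)(1 4 8)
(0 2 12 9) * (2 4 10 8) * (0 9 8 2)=[4, 1, 12, 3, 10, 5, 6, 7, 0, 9, 2, 11, 8]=(0 4 10 2 12 8)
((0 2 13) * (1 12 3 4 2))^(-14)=((0 1 12 3 4 2 13))^(-14)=(13)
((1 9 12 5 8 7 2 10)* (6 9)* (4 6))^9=(1 10 2 7 8 5 12 9 6 4)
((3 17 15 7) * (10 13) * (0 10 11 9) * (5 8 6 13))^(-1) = ((0 10 5 8 6 13 11 9)(3 17 15 7))^(-1) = (0 9 11 13 6 8 5 10)(3 7 15 17)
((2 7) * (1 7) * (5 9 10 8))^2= ((1 7 2)(5 9 10 8))^2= (1 2 7)(5 10)(8 9)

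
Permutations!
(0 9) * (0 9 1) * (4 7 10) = (0 1)(4 7 10) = [1, 0, 2, 3, 7, 5, 6, 10, 8, 9, 4]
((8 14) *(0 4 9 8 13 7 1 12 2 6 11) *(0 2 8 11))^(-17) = ((0 4 9 11 2 6)(1 12 8 14 13 7))^(-17) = (0 4 9 11 2 6)(1 12 8 14 13 7)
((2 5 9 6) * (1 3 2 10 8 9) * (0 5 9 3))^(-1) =(0 1 5)(2 3 8 10 6 9)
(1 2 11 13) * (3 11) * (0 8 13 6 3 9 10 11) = (0 8 13 1 2 9 10 11 6 3) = [8, 2, 9, 0, 4, 5, 3, 7, 13, 10, 11, 6, 12, 1]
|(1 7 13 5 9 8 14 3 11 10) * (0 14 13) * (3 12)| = |(0 14 12 3 11 10 1 7)(5 9 8 13)| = 8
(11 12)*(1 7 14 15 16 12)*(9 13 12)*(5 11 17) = (1 7 14 15 16 9 13 12 17 5 11) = [0, 7, 2, 3, 4, 11, 6, 14, 8, 13, 10, 1, 17, 12, 15, 16, 9, 5]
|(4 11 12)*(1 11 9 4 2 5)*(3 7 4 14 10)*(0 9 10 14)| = |(14)(0 9)(1 11 12 2 5)(3 7 4 10)| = 20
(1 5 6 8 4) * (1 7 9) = (1 5 6 8 4 7 9) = [0, 5, 2, 3, 7, 6, 8, 9, 4, 1]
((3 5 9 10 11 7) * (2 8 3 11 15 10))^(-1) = (2 9 5 3 8)(7 11)(10 15)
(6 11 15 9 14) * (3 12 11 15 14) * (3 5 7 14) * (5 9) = (3 12 11)(5 7 14 6 15) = [0, 1, 2, 12, 4, 7, 15, 14, 8, 9, 10, 3, 11, 13, 6, 5]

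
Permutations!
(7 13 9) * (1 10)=(1 10)(7 13 9)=[0, 10, 2, 3, 4, 5, 6, 13, 8, 7, 1, 11, 12, 9]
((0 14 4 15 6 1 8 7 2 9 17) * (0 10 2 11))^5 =((0 14 4 15 6 1 8 7 11)(2 9 17 10))^5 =(0 1 14 8 4 7 15 11 6)(2 9 17 10)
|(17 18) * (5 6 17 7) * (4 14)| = 10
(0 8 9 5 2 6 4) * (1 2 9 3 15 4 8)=(0 1 2 6 8 3 15 4)(5 9)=[1, 2, 6, 15, 0, 9, 8, 7, 3, 5, 10, 11, 12, 13, 14, 4]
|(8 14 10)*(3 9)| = |(3 9)(8 14 10)| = 6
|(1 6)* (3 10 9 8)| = |(1 6)(3 10 9 8)| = 4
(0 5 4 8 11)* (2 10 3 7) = (0 5 4 8 11)(2 10 3 7) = [5, 1, 10, 7, 8, 4, 6, 2, 11, 9, 3, 0]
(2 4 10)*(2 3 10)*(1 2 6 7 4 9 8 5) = [0, 2, 9, 10, 6, 1, 7, 4, 5, 8, 3] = (1 2 9 8 5)(3 10)(4 6 7)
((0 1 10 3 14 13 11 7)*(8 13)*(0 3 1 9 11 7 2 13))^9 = (14)(1 10)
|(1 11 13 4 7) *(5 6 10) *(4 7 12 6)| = |(1 11 13 7)(4 12 6 10 5)| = 20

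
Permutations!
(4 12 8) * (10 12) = (4 10 12 8) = [0, 1, 2, 3, 10, 5, 6, 7, 4, 9, 12, 11, 8]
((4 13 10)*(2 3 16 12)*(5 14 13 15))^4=(16)(4 13 5)(10 14 15)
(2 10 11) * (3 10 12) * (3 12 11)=(12)(2 11)(3 10)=[0, 1, 11, 10, 4, 5, 6, 7, 8, 9, 3, 2, 12]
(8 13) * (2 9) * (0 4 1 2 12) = (0 4 1 2 9 12)(8 13) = [4, 2, 9, 3, 1, 5, 6, 7, 13, 12, 10, 11, 0, 8]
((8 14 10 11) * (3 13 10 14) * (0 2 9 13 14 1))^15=(0 11)(1 10)(2 8)(3 9)(13 14)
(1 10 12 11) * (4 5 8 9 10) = (1 4 5 8 9 10 12 11) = [0, 4, 2, 3, 5, 8, 6, 7, 9, 10, 12, 1, 11]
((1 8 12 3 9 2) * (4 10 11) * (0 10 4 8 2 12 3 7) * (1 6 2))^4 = ((0 10 11 8 3 9 12 7)(2 6))^4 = (0 3)(7 8)(9 10)(11 12)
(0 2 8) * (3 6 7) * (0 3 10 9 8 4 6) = (0 2 4 6 7 10 9 8 3) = [2, 1, 4, 0, 6, 5, 7, 10, 3, 8, 9]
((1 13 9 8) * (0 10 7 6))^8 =((0 10 7 6)(1 13 9 8))^8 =(13)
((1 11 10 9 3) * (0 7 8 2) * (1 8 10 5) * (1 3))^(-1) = ((0 7 10 9 1 11 5 3 8 2))^(-1) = (0 2 8 3 5 11 1 9 10 7)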